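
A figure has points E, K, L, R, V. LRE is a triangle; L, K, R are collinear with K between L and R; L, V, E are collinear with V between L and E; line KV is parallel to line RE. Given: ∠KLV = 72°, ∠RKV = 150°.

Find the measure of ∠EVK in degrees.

1. ∠LKV = 30°  [linear pair at K on LR]
2. ∠KVL = 78°  [△LKV]
3. ∠EVK = 102°  [linear pair at V on LE]

∠EVK = 102°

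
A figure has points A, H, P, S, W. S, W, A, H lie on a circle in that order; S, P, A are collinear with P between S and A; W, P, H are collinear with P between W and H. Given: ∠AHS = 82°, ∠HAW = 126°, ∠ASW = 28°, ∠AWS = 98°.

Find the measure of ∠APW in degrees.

1. ∠AHW = 28°  [same arc WA]
2. ∠SAW = 54°  [△SWA]
3. ∠AWH = 26°  [△WAH]
4. ∠APW = 100°  [△WPA]

∠APW = 100°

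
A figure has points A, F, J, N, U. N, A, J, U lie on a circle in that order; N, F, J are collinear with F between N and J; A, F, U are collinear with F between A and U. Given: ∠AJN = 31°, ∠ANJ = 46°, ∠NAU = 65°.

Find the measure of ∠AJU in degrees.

1. ∠AUN = 31°  [same arc NA]
2. ∠ANU = 84°  [△NAU]
3. ∠AJU = 96°  [cyclic NAJU, opposite ∠N+∠J]

∠AJU = 96°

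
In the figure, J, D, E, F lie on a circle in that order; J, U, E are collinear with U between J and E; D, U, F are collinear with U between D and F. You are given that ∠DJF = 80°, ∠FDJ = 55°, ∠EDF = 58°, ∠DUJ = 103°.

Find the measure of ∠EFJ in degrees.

∠EFJ = 67°

1. ∠FEJ = 55°  [same arc JF]
2. ∠EJF = 58°  [same arc EF]
3. ∠EFJ = 67°  [△JEF]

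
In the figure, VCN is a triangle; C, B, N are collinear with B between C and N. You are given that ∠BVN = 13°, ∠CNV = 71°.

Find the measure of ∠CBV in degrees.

∠CBV = 84°

1. ∠BNV = 71°  [B on ray NC]
2. ∠NBV = 96°  [△VBN]
3. ∠CBV = 84°  [linear pair at B on CN]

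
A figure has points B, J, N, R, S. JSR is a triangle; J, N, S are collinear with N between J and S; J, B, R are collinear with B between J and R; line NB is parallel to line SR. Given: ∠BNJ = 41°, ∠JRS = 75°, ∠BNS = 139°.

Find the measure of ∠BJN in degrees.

∠BJN = 64°

1. ∠JSR = 41°  [NB∥SR, corresponding at N]
2. ∠RJS = 64°  [△JSR]
3. ∠BJN = 64°  [N on JS, B on JR]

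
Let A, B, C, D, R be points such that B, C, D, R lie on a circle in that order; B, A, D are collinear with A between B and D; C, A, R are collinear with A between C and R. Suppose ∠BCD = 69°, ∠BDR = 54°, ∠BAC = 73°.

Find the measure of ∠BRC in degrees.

∠BRC = 58°

1. ∠BRD = 111°  [cyclic BCDR, opposite ∠C+∠R]
2. ∠DBR = 15°  [△BDR]
3. ∠DAR = 73°  [vertical angles at A]
4. ∠BAR = 107°  [linear pair at A on BD]
5. ∠BRC = 58°  [△BAR]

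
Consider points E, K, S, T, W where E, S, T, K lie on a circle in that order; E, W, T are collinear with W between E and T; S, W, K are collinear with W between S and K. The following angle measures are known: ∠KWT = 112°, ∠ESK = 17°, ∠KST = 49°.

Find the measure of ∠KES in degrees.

∠KES = 100°

1. ∠EWK = 68°  [linear pair at W on ET]
2. ∠KET = 49°  [same arc TK]
3. ∠EKS = 63°  [△EWK]
4. ∠KES = 100°  [△ESK]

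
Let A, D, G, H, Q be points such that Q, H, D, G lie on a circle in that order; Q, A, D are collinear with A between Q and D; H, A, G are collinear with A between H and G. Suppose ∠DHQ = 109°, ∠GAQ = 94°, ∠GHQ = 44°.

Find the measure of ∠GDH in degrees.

1. ∠DGQ = 71°  [cyclic QHDG, opposite ∠H+∠G]
2. ∠DAG = 86°  [linear pair at A on QD]
3. ∠GDQ = 44°  [same arc QG]
4. ∠DQG = 65°  [△QDG]
5. ∠DGH = 50°  [△DAG]
6. ∠DHG = 65°  [same arc DG]
7. ∠GDH = 65°  [△HDG]

∠GDH = 65°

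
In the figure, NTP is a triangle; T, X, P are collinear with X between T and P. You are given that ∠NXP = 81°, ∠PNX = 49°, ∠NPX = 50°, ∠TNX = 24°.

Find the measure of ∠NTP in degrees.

∠NTP = 57°

1. ∠NXT = 99°  [linear pair at X on TP]
2. ∠NTX = 57°  [△NTX]
3. ∠NTP = 57°  [X on ray TP]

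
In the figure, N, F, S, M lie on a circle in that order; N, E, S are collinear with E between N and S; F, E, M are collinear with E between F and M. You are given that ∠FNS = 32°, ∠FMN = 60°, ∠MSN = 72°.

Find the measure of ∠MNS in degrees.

∠MNS = 16°

1. ∠FMS = 32°  [same arc FS]
2. ∠MES = 76°  [△SEM]
3. ∠MEN = 104°  [linear pair at E on NS]
4. ∠MNS = 16°  [△NEM]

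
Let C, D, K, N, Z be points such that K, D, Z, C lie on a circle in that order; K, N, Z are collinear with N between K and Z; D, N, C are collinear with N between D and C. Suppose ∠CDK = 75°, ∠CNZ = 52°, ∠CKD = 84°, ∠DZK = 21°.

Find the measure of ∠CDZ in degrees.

∠CDZ = 31°

1. ∠CZK = 75°  [same arc KC]
2. ∠DCZ = 53°  [△ZNC]
3. ∠CZD = 96°  [cyclic KDZC, opposite ∠K+∠Z]
4. ∠CDZ = 31°  [△DZC]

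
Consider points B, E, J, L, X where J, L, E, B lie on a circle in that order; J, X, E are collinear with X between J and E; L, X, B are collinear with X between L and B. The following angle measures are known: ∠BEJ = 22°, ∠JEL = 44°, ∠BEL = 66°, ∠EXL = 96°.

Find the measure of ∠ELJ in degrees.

∠ELJ = 62°

1. ∠BLJ = 22°  [same arc JB]
2. ∠JXL = 84°  [linear pair at X on JE]
3. ∠EJL = 74°  [△JXL]
4. ∠ELJ = 62°  [△JLE]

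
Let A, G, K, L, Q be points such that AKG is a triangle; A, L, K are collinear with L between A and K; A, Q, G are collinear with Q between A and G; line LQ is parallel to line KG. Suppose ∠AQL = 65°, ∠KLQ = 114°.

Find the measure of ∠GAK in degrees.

1. ∠ALQ = 66°  [linear pair at L on AK]
2. ∠LAQ = 49°  [△ALQ]
3. ∠GAK = 49°  [L on AK, Q on AG]

∠GAK = 49°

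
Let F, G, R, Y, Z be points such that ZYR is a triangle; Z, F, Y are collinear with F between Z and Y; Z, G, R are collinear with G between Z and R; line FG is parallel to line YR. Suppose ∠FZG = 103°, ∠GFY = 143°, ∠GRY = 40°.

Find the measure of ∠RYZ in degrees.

1. ∠RZY = 103°  [F on ZY, G on ZR]
2. ∠YRZ = 40°  [G on ray RZ]
3. ∠RYZ = 37°  [△ZYR]

∠RYZ = 37°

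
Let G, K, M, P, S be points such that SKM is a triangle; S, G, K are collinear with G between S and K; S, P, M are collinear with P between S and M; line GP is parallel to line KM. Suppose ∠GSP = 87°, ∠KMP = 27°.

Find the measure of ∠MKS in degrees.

1. ∠KSM = 87°  [G on SK, P on SM]
2. ∠KMS = 27°  [P on ray MS]
3. ∠MKS = 66°  [△SKM]

∠MKS = 66°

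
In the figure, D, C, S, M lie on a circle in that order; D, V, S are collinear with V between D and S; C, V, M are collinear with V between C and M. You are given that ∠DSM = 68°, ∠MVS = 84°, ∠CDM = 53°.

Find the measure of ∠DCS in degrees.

1. ∠DCM = 68°  [same arc DM]
2. ∠CVD = 84°  [vertical angles at V]
3. ∠CMD = 59°  [△DCM]
4. ∠CDS = 28°  [△DVC]
5. ∠CSD = 59°  [same arc DC]
6. ∠DCS = 93°  [△DCS]

∠DCS = 93°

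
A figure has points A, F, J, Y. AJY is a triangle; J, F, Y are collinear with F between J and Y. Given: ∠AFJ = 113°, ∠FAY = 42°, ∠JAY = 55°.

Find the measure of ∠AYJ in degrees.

1. ∠AFY = 67°  [linear pair at F on JY]
2. ∠AYF = 71°  [△AFY]
3. ∠AYJ = 71°  [F on ray YJ]

∠AYJ = 71°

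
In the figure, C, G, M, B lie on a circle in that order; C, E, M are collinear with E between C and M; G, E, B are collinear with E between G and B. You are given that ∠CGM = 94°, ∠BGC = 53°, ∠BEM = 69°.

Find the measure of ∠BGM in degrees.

∠BGM = 41°

1. ∠CBM = 86°  [cyclic CGMB, opposite ∠G+∠B]
2. ∠BMC = 53°  [same arc CB]
3. ∠BCM = 41°  [△CMB]
4. ∠BGM = 41°  [same arc MB]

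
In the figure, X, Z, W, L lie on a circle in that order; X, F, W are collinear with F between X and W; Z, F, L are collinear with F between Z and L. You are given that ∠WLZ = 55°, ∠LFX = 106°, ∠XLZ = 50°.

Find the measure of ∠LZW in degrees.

1. ∠WFZ = 106°  [vertical angles at F]
2. ∠XWZ = 50°  [same arc XZ]
3. ∠LZW = 24°  [△ZFW]

∠LZW = 24°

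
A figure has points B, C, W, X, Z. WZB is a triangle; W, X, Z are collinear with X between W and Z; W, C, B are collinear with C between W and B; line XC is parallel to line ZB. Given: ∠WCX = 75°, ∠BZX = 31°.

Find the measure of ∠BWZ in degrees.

1. ∠WBZ = 75°  [XC∥ZB, corresponding at C]
2. ∠BZW = 31°  [X on ray ZW]
3. ∠BWZ = 74°  [△WZB]

∠BWZ = 74°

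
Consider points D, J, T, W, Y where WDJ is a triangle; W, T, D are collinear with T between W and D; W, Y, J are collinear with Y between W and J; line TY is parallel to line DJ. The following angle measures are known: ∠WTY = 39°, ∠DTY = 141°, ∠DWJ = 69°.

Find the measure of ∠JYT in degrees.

∠JYT = 108°

1. ∠JDW = 39°  [TY∥DJ, corresponding at T]
2. ∠DJW = 72°  [△WDJ]
3. ∠TYW = 72°  [TY∥DJ, corresponding at Y]
4. ∠JYT = 108°  [linear pair at Y on WJ]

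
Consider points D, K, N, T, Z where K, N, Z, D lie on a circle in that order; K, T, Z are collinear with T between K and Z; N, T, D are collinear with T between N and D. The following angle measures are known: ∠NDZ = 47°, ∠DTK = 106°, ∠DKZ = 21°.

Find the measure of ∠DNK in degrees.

1. ∠NKZ = 47°  [same arc NZ]
2. ∠NTZ = 106°  [vertical angles at T]
3. ∠KTN = 74°  [linear pair at T on KZ]
4. ∠DNK = 59°  [△KTN]

∠DNK = 59°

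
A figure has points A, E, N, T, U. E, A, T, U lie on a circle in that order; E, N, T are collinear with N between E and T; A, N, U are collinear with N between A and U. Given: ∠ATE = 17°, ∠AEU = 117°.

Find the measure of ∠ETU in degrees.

∠ETU = 46°

1. ∠AUE = 17°  [same arc EA]
2. ∠EAU = 46°  [△EAU]
3. ∠ETU = 46°  [same arc EU]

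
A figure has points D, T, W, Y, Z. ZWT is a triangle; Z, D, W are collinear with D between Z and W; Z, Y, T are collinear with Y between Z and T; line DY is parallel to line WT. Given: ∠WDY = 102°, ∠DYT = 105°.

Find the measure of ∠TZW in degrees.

1. ∠YDZ = 78°  [linear pair at D on ZW]
2. ∠DYZ = 75°  [linear pair at Y on ZT]
3. ∠DZY = 27°  [△ZDY]
4. ∠TZW = 27°  [D on ZW, Y on ZT]

∠TZW = 27°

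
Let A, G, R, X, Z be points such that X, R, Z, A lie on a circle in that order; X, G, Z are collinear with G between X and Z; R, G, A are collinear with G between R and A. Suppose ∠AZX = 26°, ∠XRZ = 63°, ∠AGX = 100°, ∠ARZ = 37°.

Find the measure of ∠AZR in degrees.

1. ∠AGZ = 80°  [linear pair at G on XZ]
2. ∠RAZ = 74°  [△ZGA]
3. ∠AZR = 69°  [△RZA]

∠AZR = 69°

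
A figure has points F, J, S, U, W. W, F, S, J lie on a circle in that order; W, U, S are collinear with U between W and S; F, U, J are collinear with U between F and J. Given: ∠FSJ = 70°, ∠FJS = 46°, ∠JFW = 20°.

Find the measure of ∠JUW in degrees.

∠JUW = 66°

1. ∠FWJ = 110°  [cyclic WFSJ, opposite ∠W+∠S]
2. ∠JFS = 64°  [△FSJ]
3. ∠FJW = 50°  [△WFJ]
4. ∠JWS = 64°  [same arc SJ]
5. ∠JUW = 66°  [△WUJ]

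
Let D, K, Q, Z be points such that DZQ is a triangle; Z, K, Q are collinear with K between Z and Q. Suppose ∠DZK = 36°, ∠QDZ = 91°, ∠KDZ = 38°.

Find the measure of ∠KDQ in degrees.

1. ∠DKZ = 106°  [△DZK]
2. ∠DZQ = 36°  [K on ray ZQ]
3. ∠DQZ = 53°  [△DZQ]
4. ∠DKQ = 74°  [linear pair at K on ZQ]
5. ∠DQK = 53°  [K on ray QZ]
6. ∠KDQ = 53°  [△DKQ]

∠KDQ = 53°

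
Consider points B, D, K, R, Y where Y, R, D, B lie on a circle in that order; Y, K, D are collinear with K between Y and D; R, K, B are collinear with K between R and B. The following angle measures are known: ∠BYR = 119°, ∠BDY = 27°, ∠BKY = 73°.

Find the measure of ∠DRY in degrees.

∠DRY = 100°

1. ∠BRY = 27°  [same arc YB]
2. ∠DKR = 73°  [vertical angles at K]
3. ∠RBY = 34°  [△YRB]
4. ∠RKY = 107°  [linear pair at K on YD]
5. ∠RDY = 34°  [same arc YR]
6. ∠DYR = 46°  [△YKR]
7. ∠DRY = 100°  [△YRD]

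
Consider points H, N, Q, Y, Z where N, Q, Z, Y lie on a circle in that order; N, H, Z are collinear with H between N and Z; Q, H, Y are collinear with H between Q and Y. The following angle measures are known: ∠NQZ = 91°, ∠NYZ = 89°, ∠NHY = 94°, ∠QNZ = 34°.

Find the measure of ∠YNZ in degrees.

1. ∠NZQ = 55°  [△NQZ]
2. ∠NYQ = 55°  [same arc NQ]
3. ∠YNZ = 31°  [△NHY]

∠YNZ = 31°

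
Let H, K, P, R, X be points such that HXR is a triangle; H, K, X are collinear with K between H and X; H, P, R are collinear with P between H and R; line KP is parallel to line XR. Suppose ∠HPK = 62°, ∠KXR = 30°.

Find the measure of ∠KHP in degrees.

1. ∠HRX = 62°  [KP∥XR, corresponding at P]
2. ∠HXR = 30°  [K on ray XH]
3. ∠RHX = 88°  [△HXR]
4. ∠KHP = 88°  [K on HX, P on HR]

∠KHP = 88°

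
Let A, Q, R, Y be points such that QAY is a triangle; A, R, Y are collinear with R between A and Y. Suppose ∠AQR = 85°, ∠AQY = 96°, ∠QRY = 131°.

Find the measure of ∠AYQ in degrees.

1. ∠ARQ = 49°  [linear pair at R on AY]
2. ∠QAR = 46°  [△QAR]
3. ∠QAY = 46°  [R on ray AY]
4. ∠AYQ = 38°  [△QAY]

∠AYQ = 38°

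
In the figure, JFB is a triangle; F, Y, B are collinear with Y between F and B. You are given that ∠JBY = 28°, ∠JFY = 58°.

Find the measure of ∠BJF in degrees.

∠BJF = 94°

1. ∠FBJ = 28°  [Y on ray BF]
2. ∠BFJ = 58°  [Y on ray FB]
3. ∠BJF = 94°  [△JFB]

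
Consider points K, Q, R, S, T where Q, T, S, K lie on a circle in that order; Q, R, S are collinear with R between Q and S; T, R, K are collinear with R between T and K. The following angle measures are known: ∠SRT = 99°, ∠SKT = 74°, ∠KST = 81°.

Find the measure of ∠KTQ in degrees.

∠KTQ = 25°

1. ∠QRT = 81°  [linear pair at R on QS]
2. ∠SQT = 74°  [same arc TS]
3. ∠KTQ = 25°  [△QRT]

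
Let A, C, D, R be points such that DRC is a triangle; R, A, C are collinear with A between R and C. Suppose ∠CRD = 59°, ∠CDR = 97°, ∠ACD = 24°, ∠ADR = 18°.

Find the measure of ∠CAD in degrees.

∠CAD = 77°

1. ∠ARD = 59°  [A on ray RC]
2. ∠DAR = 103°  [△DRA]
3. ∠CAD = 77°  [linear pair at A on RC]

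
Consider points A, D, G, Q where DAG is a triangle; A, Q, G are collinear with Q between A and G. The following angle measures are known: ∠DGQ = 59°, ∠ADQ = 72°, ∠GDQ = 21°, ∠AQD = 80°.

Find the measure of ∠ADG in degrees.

∠ADG = 93°

1. ∠AGD = 59°  [Q on ray GA]
2. ∠DAQ = 28°  [△DAQ]
3. ∠DAG = 28°  [Q on ray AG]
4. ∠ADG = 93°  [△DAG]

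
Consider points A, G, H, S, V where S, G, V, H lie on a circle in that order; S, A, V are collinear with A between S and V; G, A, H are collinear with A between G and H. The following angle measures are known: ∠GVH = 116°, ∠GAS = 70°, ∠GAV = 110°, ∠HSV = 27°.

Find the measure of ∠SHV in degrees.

1. ∠GSH = 64°  [cyclic SGVH, opposite ∠S+∠V]
2. ∠HAS = 110°  [vertical angles at A]
3. ∠GHS = 43°  [△SAH]
4. ∠HGS = 73°  [△SGH]
5. ∠HVS = 73°  [same arc SH]
6. ∠SHV = 80°  [△SVH]

∠SHV = 80°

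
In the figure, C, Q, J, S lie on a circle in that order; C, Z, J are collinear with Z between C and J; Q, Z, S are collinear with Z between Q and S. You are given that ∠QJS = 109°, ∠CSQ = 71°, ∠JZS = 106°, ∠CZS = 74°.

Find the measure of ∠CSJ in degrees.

∠CSJ = 107°

1. ∠QCS = 71°  [cyclic CQJS, opposite ∠C+∠J]
2. ∠CQS = 38°  [△CQS]
3. ∠JCS = 35°  [△CZS]
4. ∠CJS = 38°  [same arc CS]
5. ∠CSJ = 107°  [△CJS]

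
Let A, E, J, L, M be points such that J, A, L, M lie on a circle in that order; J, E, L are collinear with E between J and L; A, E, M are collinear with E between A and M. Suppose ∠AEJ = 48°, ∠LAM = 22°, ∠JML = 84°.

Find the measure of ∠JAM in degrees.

1. ∠LJM = 22°  [same arc LM]
2. ∠JLM = 74°  [△JLM]
3. ∠JAM = 74°  [same arc JM]

∠JAM = 74°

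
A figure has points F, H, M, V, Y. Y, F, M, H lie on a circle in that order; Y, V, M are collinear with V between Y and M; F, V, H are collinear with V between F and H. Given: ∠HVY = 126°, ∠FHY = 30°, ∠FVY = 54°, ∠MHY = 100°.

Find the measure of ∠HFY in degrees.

1. ∠HYM = 24°  [△YVH]
2. ∠HMY = 56°  [△YMH]
3. ∠HFY = 56°  [same arc YH]

∠HFY = 56°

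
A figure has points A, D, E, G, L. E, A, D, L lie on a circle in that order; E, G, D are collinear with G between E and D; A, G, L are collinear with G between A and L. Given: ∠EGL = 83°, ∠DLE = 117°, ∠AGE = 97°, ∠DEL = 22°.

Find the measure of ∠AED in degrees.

1. ∠AGD = 83°  [vertical angles at G]
2. ∠DAE = 63°  [cyclic EADL, opposite ∠A+∠L]
3. ∠DAL = 22°  [same arc DL]
4. ∠ADE = 75°  [△AGD]
5. ∠AED = 42°  [△EAD]

∠AED = 42°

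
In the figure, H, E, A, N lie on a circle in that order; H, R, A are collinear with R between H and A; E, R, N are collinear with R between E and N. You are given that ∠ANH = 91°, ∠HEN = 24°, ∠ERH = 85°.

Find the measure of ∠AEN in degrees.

∠AEN = 65°

1. ∠AEH = 89°  [cyclic HEAN, opposite ∠E+∠N]
2. ∠AHE = 71°  [△HRE]
3. ∠ARE = 95°  [linear pair at R on HA]
4. ∠EAH = 20°  [△HEA]
5. ∠AEN = 65°  [△ERA]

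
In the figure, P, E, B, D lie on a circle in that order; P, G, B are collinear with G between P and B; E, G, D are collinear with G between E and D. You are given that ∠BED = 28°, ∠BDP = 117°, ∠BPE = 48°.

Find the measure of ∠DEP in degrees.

∠DEP = 35°

1. ∠BPD = 28°  [same arc BD]
2. ∠DBP = 35°  [△PBD]
3. ∠DEP = 35°  [same arc PD]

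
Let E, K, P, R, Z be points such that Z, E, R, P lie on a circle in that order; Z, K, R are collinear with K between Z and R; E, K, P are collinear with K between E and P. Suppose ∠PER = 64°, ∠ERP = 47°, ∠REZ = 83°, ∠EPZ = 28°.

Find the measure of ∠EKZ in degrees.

∠EKZ = 92°

1. ∠EPR = 69°  [△ERP]
2. ∠EZP = 133°  [cyclic ZERP, opposite ∠Z+∠R]
3. ∠PEZ = 19°  [△ZEP]
4. ∠EZR = 69°  [same arc ER]
5. ∠EKZ = 92°  [△ZKE]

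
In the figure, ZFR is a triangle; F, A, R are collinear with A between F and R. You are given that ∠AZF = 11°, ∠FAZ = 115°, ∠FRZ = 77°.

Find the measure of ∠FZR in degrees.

1. ∠AFZ = 54°  [△ZFA]
2. ∠RFZ = 54°  [A on ray FR]
3. ∠FZR = 49°  [△ZFR]

∠FZR = 49°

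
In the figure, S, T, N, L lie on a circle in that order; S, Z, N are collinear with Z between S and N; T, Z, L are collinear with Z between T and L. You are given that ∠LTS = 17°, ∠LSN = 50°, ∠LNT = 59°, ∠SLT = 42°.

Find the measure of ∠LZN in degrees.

1. ∠LNS = 17°  [same arc SL]
2. ∠LTN = 50°  [same arc NL]
3. ∠NLT = 71°  [△TNL]
4. ∠LZN = 92°  [△NZL]

∠LZN = 92°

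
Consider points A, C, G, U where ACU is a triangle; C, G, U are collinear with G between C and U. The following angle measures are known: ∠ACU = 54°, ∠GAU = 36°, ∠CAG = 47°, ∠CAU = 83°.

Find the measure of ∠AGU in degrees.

∠AGU = 101°

1. ∠ACG = 54°  [G on ray CU]
2. ∠AGC = 79°  [△ACG]
3. ∠AGU = 101°  [linear pair at G on CU]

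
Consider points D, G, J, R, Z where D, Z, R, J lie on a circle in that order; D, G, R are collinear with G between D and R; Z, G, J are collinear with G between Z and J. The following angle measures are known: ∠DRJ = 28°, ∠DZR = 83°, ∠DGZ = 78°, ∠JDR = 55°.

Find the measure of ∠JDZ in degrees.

1. ∠JGR = 78°  [vertical angles at G]
2. ∠JZR = 55°  [same arc RJ]
3. ∠RJZ = 74°  [△RGJ]
4. ∠JRZ = 51°  [△ZRJ]
5. ∠JDZ = 129°  [cyclic DZRJ, opposite ∠D+∠R]

∠JDZ = 129°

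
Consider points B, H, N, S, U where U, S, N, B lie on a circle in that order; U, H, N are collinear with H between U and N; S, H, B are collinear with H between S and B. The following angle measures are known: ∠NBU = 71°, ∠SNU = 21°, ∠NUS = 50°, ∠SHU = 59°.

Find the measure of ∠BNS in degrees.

∠BNS = 92°

1. ∠SBU = 21°  [same arc US]
2. ∠BSU = 71°  [△UHS]
3. ∠BUS = 88°  [△USB]
4. ∠BNS = 92°  [cyclic USNB, opposite ∠U+∠N]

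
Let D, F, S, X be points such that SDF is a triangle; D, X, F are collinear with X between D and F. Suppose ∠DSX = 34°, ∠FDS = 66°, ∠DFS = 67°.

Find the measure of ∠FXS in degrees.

∠FXS = 100°

1. ∠SDX = 66°  [X on ray DF]
2. ∠DXS = 80°  [△SDX]
3. ∠FXS = 100°  [linear pair at X on DF]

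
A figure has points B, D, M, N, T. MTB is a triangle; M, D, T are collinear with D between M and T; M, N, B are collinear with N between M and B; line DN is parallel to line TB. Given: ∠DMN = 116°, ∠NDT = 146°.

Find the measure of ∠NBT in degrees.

∠NBT = 30°

1. ∠MDN = 34°  [linear pair at D on MT]
2. ∠DNM = 30°  [△MDN]
3. ∠BND = 150°  [linear pair at N on MB]
4. ∠NBT = 30°  [DN∥TB, co-interior at B–N]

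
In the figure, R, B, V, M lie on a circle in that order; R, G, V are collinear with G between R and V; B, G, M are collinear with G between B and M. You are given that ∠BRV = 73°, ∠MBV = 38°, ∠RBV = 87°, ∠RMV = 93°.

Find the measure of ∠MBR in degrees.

1. ∠MRV = 38°  [same arc VM]
2. ∠MVR = 49°  [△RVM]
3. ∠MBR = 49°  [same arc RM]

∠MBR = 49°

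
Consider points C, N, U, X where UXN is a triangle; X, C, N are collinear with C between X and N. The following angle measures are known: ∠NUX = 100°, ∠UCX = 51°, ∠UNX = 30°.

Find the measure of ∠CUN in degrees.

∠CUN = 21°

1. ∠NCU = 129°  [linear pair at C on XN]
2. ∠CNU = 30°  [C on ray NX]
3. ∠CUN = 21°  [△UCN]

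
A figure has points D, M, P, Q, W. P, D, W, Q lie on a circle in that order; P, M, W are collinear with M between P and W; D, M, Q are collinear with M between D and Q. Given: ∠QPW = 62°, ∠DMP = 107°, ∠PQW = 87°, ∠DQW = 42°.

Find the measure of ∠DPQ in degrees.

∠DPQ = 104°

1. ∠QDW = 62°  [same arc WQ]
2. ∠DWQ = 76°  [△DWQ]
3. ∠DPQ = 104°  [cyclic PDWQ, opposite ∠P+∠W]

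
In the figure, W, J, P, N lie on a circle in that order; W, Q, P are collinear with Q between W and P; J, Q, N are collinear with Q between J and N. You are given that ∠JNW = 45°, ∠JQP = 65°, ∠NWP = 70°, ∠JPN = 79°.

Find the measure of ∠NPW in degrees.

1. ∠JPW = 45°  [same arc WJ]
2. ∠NQW = 65°  [△WQN]
3. ∠NJP = 70°  [△JQP]
4. ∠JNP = 31°  [△JPN]
5. ∠NQP = 115°  [linear pair at Q on WP]
6. ∠NPW = 34°  [△PQN]

∠NPW = 34°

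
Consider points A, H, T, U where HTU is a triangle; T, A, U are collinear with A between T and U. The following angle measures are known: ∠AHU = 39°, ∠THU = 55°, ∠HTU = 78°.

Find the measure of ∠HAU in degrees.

∠HAU = 94°

1. ∠HUT = 47°  [△HTU]
2. ∠AUH = 47°  [A on ray UT]
3. ∠HAU = 94°  [△HAU]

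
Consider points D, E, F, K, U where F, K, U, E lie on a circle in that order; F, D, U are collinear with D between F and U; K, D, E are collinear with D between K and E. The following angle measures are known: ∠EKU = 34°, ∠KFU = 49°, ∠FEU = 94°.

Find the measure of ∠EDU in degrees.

1. ∠EFU = 34°  [same arc UE]
2. ∠KEU = 49°  [same arc KU]
3. ∠EUF = 52°  [△FUE]
4. ∠EDU = 79°  [△UDE]

∠EDU = 79°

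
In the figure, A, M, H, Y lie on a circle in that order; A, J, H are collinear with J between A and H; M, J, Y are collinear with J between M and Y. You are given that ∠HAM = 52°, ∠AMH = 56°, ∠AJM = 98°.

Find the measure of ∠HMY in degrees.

∠HMY = 26°

1. ∠AHM = 72°  [△AMH]
2. ∠HJM = 82°  [linear pair at J on AH]
3. ∠HMY = 26°  [△MJH]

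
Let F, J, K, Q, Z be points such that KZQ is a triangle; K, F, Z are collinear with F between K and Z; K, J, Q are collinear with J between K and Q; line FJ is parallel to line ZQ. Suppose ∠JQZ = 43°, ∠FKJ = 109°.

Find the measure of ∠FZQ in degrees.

1. ∠KQZ = 43°  [J on ray QK]
2. ∠QKZ = 109°  [F on KZ, J on KQ]
3. ∠KZQ = 28°  [△KZQ]
4. ∠FZQ = 28°  [F on ray ZK]

∠FZQ = 28°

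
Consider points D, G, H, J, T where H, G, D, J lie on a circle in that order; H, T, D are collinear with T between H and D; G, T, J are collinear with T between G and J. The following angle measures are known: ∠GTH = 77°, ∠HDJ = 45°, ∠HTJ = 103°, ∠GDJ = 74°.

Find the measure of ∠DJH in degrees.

1. ∠DTJ = 77°  [vertical angles at T]
2. ∠DJG = 58°  [△DTJ]
3. ∠DGJ = 48°  [△GDJ]
4. ∠DHJ = 48°  [same arc DJ]
5. ∠DJH = 87°  [△HDJ]

∠DJH = 87°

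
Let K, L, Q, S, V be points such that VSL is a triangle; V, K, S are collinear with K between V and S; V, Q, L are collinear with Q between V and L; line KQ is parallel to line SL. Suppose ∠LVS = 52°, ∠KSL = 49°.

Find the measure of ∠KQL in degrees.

∠KQL = 101°

1. ∠LSV = 49°  [K on ray SV]
2. ∠SLV = 79°  [△VSL]
3. ∠KQV = 79°  [KQ∥SL, corresponding at Q]
4. ∠KQL = 101°  [linear pair at Q on VL]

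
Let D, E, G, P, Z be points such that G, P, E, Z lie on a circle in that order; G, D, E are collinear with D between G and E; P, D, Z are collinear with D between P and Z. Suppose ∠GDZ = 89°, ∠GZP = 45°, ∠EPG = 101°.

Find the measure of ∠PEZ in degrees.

∠PEZ = 100°

1. ∠EDP = 89°  [vertical angles at D]
2. ∠GEP = 45°  [same arc GP]
3. ∠EGP = 34°  [△GPE]
4. ∠EPZ = 46°  [△PDE]
5. ∠EZP = 34°  [same arc PE]
6. ∠PEZ = 100°  [△PEZ]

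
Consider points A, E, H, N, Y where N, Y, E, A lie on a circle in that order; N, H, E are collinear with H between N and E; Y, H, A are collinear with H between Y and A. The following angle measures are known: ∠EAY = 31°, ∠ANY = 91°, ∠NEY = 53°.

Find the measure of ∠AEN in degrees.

1. ∠NAY = 53°  [same arc NY]
2. ∠AYN = 36°  [△NYA]
3. ∠AEN = 36°  [same arc NA]

∠AEN = 36°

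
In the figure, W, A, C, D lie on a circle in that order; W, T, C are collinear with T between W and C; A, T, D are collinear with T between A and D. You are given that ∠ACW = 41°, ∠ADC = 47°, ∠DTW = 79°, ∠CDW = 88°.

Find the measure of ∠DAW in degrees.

1. ∠ADW = 41°  [same arc WA]
2. ∠CWD = 60°  [△WTD]
3. ∠DCW = 32°  [△WCD]
4. ∠DAW = 32°  [same arc WD]

∠DAW = 32°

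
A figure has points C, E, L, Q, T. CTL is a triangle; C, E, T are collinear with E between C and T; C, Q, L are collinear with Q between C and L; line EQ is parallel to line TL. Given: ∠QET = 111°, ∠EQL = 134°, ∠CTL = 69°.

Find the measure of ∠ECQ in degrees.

1. ∠CEQ = 69°  [linear pair at E on CT]
2. ∠CQE = 46°  [linear pair at Q on CL]
3. ∠ECQ = 65°  [△CEQ]

∠ECQ = 65°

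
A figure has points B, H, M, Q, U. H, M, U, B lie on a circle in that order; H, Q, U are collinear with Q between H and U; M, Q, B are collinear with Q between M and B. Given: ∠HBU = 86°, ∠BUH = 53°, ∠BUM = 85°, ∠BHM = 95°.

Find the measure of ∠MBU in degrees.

1. ∠BHU = 41°  [△HUB]
2. ∠BMU = 41°  [same arc UB]
3. ∠MBU = 54°  [△MUB]

∠MBU = 54°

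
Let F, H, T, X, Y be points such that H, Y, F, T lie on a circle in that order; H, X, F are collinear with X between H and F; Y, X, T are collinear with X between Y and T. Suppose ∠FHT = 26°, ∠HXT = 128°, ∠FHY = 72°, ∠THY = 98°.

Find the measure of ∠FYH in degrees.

1. ∠FYT = 26°  [same arc FT]
2. ∠FXY = 128°  [vertical angles at X]
3. ∠HFY = 26°  [△YXF]
4. ∠FYH = 82°  [△HYF]

∠FYH = 82°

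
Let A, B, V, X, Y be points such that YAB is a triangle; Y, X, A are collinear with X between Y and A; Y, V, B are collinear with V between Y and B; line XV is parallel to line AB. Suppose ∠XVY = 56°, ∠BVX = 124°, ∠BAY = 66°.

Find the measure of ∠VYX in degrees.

1. ∠ABY = 56°  [XV∥AB, corresponding at V]
2. ∠AYB = 58°  [△YAB]
3. ∠VYX = 58°  [X on YA, V on YB]

∠VYX = 58°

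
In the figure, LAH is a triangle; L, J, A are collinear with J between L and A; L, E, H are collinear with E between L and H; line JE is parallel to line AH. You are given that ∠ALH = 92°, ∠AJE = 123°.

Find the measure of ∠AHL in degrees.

∠AHL = 31°

1. ∠ELJ = 92°  [J on LA, E on LH]
2. ∠EJL = 57°  [linear pair at J on LA]
3. ∠JEL = 31°  [△LJE]
4. ∠AHL = 31°  [JE∥AH, corresponding at E]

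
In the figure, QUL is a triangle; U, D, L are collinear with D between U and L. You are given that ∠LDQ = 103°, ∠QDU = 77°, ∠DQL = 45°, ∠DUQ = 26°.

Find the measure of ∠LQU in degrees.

1. ∠DLQ = 32°  [△QDL]
2. ∠LUQ = 26°  [D on ray UL]
3. ∠QLU = 32°  [D on ray LU]
4. ∠LQU = 122°  [△QUL]

∠LQU = 122°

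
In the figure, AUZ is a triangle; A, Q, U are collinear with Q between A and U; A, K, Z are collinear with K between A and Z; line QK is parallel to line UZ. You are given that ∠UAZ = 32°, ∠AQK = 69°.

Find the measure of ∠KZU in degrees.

1. ∠KAQ = 32°  [Q on AU, K on AZ]
2. ∠AKQ = 79°  [△AQK]
3. ∠QKZ = 101°  [linear pair at K on AZ]
4. ∠KZU = 79°  [QK∥UZ, co-interior at Z–K]

∠KZU = 79°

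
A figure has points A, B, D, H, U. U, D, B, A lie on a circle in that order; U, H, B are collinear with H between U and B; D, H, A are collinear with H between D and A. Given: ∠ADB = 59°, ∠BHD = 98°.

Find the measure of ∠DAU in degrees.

∠DAU = 23°

1. ∠AUB = 59°  [same arc BA]
2. ∠AHU = 98°  [vertical angles at H]
3. ∠DAU = 23°  [△UHA]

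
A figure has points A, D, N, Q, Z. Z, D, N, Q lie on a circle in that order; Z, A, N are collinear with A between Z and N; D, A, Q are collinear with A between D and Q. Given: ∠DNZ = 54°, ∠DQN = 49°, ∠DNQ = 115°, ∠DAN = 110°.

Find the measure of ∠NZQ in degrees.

1. ∠DQZ = 54°  [same arc ZD]
2. ∠QAZ = 110°  [vertical angles at A]
3. ∠NZQ = 16°  [△ZAQ]

∠NZQ = 16°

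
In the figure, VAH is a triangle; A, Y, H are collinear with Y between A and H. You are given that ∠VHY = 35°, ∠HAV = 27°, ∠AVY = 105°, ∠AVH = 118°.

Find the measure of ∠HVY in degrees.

1. ∠VAY = 27°  [Y on ray AH]
2. ∠AYV = 48°  [△VAY]
3. ∠HYV = 132°  [linear pair at Y on AH]
4. ∠HVY = 13°  [△VYH]

∠HVY = 13°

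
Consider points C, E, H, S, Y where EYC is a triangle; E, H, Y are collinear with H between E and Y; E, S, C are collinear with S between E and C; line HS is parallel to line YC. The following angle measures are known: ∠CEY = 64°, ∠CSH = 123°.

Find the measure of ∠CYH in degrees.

∠CYH = 59°

1. ∠HES = 64°  [H on EY, S on EC]
2. ∠ESH = 57°  [linear pair at S on EC]
3. ∠EHS = 59°  [△EHS]
4. ∠SHY = 121°  [linear pair at H on EY]
5. ∠CYH = 59°  [HS∥YC, co-interior at Y–H]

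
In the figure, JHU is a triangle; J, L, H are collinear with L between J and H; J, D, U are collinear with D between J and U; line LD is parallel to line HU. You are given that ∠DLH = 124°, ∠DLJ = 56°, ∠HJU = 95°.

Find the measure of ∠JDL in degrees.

∠JDL = 29°

1. ∠JHU = 56°  [LD∥HU, corresponding at L]
2. ∠HUJ = 29°  [△JHU]
3. ∠JDL = 29°  [LD∥HU, corresponding at D]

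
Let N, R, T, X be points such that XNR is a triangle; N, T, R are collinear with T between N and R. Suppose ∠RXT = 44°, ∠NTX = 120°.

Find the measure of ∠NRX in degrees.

∠NRX = 76°

1. ∠RTX = 60°  [linear pair at T on NR]
2. ∠TRX = 76°  [△XTR]
3. ∠NRX = 76°  [T on ray RN]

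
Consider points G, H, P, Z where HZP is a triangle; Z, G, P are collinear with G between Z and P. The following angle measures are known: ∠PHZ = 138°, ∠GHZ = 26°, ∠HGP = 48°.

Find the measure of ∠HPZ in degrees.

1. ∠HGZ = 132°  [linear pair at G on ZP]
2. ∠GZH = 22°  [△HZG]
3. ∠HZP = 22°  [G on ray ZP]
4. ∠HPZ = 20°  [△HZP]

∠HPZ = 20°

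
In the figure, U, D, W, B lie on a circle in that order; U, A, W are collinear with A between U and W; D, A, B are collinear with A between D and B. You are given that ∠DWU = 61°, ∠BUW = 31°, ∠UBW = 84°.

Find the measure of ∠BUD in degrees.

1. ∠DBU = 61°  [same arc UD]
2. ∠BWU = 65°  [△UWB]
3. ∠BDU = 65°  [same arc UB]
4. ∠BUD = 54°  [△UDB]

∠BUD = 54°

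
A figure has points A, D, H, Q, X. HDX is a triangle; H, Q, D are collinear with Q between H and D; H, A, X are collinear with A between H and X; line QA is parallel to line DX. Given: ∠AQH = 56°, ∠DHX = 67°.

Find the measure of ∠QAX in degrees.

∠QAX = 123°

1. ∠HDX = 56°  [QA∥DX, corresponding at Q]
2. ∠DXH = 57°  [△HDX]
3. ∠HAQ = 57°  [QA∥DX, corresponding at A]
4. ∠QAX = 123°  [linear pair at A on HX]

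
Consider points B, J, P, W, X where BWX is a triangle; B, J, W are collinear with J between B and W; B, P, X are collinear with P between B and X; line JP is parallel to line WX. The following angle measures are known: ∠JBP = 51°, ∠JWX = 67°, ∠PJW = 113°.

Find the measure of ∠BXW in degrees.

∠BXW = 62°

1. ∠WBX = 51°  [J on BW, P on BX]
2. ∠BWX = 67°  [J on ray WB]
3. ∠BXW = 62°  [△BWX]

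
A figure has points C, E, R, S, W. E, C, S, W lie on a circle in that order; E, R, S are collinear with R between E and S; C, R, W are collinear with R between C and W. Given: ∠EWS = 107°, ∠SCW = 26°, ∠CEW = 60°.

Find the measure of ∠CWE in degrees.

∠CWE = 73°

1. ∠SEW = 26°  [same arc SW]
2. ∠ESW = 47°  [△ESW]
3. ∠ECW = 47°  [same arc EW]
4. ∠CWE = 73°  [△ECW]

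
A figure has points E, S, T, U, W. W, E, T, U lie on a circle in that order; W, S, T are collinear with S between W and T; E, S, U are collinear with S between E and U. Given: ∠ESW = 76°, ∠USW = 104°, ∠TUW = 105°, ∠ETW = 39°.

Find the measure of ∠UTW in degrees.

∠UTW = 38°

1. ∠EUW = 39°  [same arc WE]
2. ∠TWU = 37°  [△WSU]
3. ∠UTW = 38°  [△WTU]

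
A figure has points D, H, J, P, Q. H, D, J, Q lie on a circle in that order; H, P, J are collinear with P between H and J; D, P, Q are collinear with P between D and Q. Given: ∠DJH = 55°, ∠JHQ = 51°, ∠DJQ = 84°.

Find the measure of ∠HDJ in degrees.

1. ∠JDQ = 51°  [same arc JQ]
2. ∠DQJ = 45°  [△DJQ]
3. ∠DHJ = 45°  [same arc DJ]
4. ∠HDJ = 80°  [△HDJ]

∠HDJ = 80°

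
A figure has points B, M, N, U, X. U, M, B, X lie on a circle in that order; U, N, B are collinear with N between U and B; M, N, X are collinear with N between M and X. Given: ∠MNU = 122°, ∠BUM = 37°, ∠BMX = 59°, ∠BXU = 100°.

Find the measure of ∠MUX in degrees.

∠MUX = 96°

1. ∠BXM = 37°  [same arc MB]
2. ∠MBX = 84°  [△MBX]
3. ∠MUX = 96°  [cyclic UMBX, opposite ∠U+∠B]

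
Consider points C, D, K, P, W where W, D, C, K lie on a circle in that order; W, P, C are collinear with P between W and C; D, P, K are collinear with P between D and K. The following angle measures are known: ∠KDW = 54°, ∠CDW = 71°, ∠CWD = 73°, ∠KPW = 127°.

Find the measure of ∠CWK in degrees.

∠CWK = 17°

1. ∠KCW = 54°  [same arc WK]
2. ∠CKW = 109°  [cyclic WDCK, opposite ∠D+∠K]
3. ∠CWK = 17°  [△WCK]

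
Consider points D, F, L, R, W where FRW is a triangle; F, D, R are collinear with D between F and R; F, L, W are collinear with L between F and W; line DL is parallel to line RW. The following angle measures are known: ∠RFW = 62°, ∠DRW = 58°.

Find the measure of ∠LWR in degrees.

1. ∠FRW = 58°  [D on ray RF]
2. ∠FWR = 60°  [△FRW]
3. ∠LWR = 60°  [L on ray WF]

∠LWR = 60°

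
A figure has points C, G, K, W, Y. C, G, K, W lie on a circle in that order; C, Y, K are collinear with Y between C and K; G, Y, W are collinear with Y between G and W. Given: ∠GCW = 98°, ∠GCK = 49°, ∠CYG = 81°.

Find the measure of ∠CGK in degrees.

∠CGK = 99°

1. ∠GKW = 82°  [cyclic CGKW, opposite ∠C+∠K]
2. ∠GWK = 49°  [same arc GK]
3. ∠GYK = 99°  [linear pair at Y on CK]
4. ∠KGW = 49°  [△GKW]
5. ∠CKG = 32°  [△GYK]
6. ∠CGK = 99°  [△CGK]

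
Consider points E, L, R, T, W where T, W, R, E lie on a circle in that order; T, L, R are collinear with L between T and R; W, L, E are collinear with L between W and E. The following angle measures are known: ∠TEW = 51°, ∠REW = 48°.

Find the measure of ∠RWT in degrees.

∠RWT = 81°

1. ∠TRW = 51°  [same arc TW]
2. ∠RTW = 48°  [same arc WR]
3. ∠RWT = 81°  [△TWR]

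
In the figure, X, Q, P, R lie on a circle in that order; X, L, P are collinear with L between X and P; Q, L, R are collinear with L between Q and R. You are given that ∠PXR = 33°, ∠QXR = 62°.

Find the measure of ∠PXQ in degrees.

∠PXQ = 29°

1. ∠PQR = 33°  [same arc PR]
2. ∠QPR = 118°  [cyclic XQPR, opposite ∠X+∠P]
3. ∠PRQ = 29°  [△QPR]
4. ∠PXQ = 29°  [same arc QP]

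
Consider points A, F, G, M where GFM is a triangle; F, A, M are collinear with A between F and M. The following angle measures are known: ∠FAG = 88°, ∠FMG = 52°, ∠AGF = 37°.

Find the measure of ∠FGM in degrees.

1. ∠AFG = 55°  [△GFA]
2. ∠GFM = 55°  [A on ray FM]
3. ∠FGM = 73°  [△GFM]

∠FGM = 73°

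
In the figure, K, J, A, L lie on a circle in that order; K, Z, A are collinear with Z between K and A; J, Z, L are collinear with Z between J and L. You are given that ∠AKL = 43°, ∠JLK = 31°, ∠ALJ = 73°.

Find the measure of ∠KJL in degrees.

1. ∠AJL = 43°  [same arc AL]
2. ∠JAL = 64°  [△JAL]
3. ∠JKL = 116°  [cyclic KJAL, opposite ∠K+∠A]
4. ∠KJL = 33°  [△KJL]

∠KJL = 33°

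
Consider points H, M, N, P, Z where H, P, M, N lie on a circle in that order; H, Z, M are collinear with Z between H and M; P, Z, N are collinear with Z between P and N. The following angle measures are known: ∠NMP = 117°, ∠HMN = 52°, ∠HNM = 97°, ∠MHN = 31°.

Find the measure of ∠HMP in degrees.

1. ∠NHP = 63°  [cyclic HPMN, opposite ∠H+∠M]
2. ∠HPN = 52°  [same arc HN]
3. ∠HNP = 65°  [△HPN]
4. ∠HMP = 65°  [same arc HP]

∠HMP = 65°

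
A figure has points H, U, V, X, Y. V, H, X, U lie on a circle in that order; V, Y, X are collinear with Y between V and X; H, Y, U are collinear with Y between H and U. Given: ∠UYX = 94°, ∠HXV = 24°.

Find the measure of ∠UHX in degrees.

∠UHX = 70°

1. ∠HYV = 94°  [vertical angles at Y]
2. ∠HYX = 86°  [linear pair at Y on VX]
3. ∠UHX = 70°  [△HYX]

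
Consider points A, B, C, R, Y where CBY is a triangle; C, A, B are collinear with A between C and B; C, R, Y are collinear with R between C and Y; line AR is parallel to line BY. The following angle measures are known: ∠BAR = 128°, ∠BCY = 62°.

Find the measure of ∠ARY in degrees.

∠ARY = 114°

1. ∠CAR = 52°  [linear pair at A on CB]
2. ∠ACR = 62°  [A on CB, R on CY]
3. ∠ARC = 66°  [△CAR]
4. ∠ARY = 114°  [linear pair at R on CY]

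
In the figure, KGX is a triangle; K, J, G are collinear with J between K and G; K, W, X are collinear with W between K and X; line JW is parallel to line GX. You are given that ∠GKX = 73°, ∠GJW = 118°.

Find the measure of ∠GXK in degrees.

∠GXK = 45°

1. ∠JKW = 73°  [J on KG, W on KX]
2. ∠KJW = 62°  [linear pair at J on KG]
3. ∠JWK = 45°  [△KJW]
4. ∠GXK = 45°  [JW∥GX, corresponding at W]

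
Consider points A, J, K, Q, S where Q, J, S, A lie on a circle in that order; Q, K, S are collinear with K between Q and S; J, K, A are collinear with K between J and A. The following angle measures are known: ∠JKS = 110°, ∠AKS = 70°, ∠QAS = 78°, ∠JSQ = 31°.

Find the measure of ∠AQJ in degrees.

1. ∠JKQ = 70°  [linear pair at K on QS]
2. ∠QJS = 102°  [cyclic QJSA, opposite ∠J+∠A]
3. ∠JAQ = 31°  [same arc QJ]
4. ∠JQS = 47°  [△QJS]
5. ∠AJQ = 63°  [△QKJ]
6. ∠AQJ = 86°  [△QJA]

∠AQJ = 86°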